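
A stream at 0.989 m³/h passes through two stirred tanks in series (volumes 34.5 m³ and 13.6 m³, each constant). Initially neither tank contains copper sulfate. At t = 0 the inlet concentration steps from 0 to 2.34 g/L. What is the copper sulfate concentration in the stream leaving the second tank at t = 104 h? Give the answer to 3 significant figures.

Each tank obeys Vᵢ dCᵢ/dt = Q(Cᵢ₋₁ − Cᵢ), so τᵢ = Vᵢ/Q.
τ₁ = 34.5/0.989 = 34.884 h; τ₂ = 13.6/0.989 = 13.751 h.
Tank 1: C₁ = C_in(1 − e^(−t/τ₁)). Tank 2 (τ₁ ≠ τ₂): C₂ = C_in[1 − (τ₁ e^(−t/τ₁) − τ₂ e^(−t/τ₂))/(τ₁ − τ₂)].
At t = 104: e^(−t/τ₁) = 0.050725, e^(−t/τ₂) = 0.00051935.
C₂ = 2.34·[1 − (34.884·0.050725 − 13.751·0.00051935)/(21.132)] = 2.34·0.91661 = 2.1449 g/L.

2.14 g/L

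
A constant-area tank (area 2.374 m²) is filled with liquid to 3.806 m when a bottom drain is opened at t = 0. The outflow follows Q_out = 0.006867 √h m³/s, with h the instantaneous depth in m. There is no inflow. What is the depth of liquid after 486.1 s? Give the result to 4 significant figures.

A dh/dt = −Q_out = −0.006867 √h.
∫ h^(−1/2) dh = −(0.006867/A) ∫ dt, giving 2√h = 2√h₀ − (0.006867/A) t.
√h = √3.806 − 0.006867·486.1/(2·2.374) = 1.95090 − 0.703043 = 1.24785.
h = 1.24785² = 1.55714 m.

1.557 m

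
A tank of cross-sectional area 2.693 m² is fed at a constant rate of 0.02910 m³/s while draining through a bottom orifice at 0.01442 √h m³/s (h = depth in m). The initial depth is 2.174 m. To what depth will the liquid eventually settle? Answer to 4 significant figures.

Level balance: A dh/dt = 0.02910 − 0.01442 √h. Setting dh/dt = 0:
Q_in = 0.01442 √h_ss ⇒ √h_ss = 0.02910/0.01442 = 2.01803.
h_ss = 2.01803² = 4.07245 m. (Since h₀ = 2.174 m < h_ss, the level will rise toward this value.)

4.072 m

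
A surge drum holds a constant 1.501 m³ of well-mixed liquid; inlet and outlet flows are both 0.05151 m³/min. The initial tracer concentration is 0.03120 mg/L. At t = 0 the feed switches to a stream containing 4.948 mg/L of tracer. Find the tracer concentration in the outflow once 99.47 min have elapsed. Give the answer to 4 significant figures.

4.786 mg/L

Unsteady species balance (constant V, well mixed): V dC/dt = Q(C_in − C).
So dC/dt = (C_in − C)/τ with τ = V/Q = 1.501/0.05151 = 29.1400 min.
Solution: C(t) = C_in + (C₀ − C_in) e^(−t/τ).
C(99.47) = 4.948 + (0.03120 − 4.948)·e^(−99.47/29.1400) = 4.948 + (-4.91680)·0.0329250 = 4.78611 mg/L.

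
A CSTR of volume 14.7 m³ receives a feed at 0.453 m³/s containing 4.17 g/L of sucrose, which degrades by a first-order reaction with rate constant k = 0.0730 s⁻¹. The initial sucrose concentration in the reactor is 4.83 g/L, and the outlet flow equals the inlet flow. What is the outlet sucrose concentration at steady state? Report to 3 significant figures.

Accumulation = in − out − consumed: V dC/dt = Q C_in − Q C − k V C.
At steady state: 0 = Q C_in − (Q + kV) C_ss, so C_ss = Q C_in/(Q + kV).
C_ss = 0.453·4.17/(0.453 + 0.0730·14.7) = 1.8890/1.5261 = 1.2378 g/L.

1.24 g/L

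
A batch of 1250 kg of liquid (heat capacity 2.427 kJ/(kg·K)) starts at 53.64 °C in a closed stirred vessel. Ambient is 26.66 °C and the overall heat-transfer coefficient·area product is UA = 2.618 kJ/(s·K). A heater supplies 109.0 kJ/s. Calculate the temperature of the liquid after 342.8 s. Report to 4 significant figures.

First-law balance (no shaft work): M c_p dT/dt = −UA(T − T_amb) + Q̇.
dT/dt = (T_ss − T)/τ with T_ss = T_amb + Q̇/UA = 26.66 + 109.0/2.618 = 68.2948 °C, τ = M c_p/UA = 1250·2.427/2.618 = 1158.80 s.
Solution: T(t) = T_ss + (T₀ − T_ss) e^(−t/τ).
T(342.8) = 68.2948 + (-14.6548)·0.743920 = 57.3928 °C.

57.39 °C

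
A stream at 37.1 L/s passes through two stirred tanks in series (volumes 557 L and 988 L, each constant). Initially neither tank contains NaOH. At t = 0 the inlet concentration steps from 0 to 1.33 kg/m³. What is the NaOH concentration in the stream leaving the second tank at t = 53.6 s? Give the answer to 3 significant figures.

Species balance on tank i: dCᵢ/dt = (Cᵢ₋₁ − Cᵢ)/τᵢ with τᵢ = Vᵢ/Q.
τ₁ = 557/37.1 = 15.013 s; τ₂ = 988/37.1 = 26.631 s.
Tank 1: C₁ = C_in(1 − e^(−t/τ₁)). Tank 2 (τ₁ ≠ τ₂): C₂ = C_in[1 − (τ₁ e^(−t/τ₁) − τ₂ e^(−t/τ₂))/(τ₁ − τ₂)].
At t = 53.6: e^(−t/τ₁) = 0.028152, e^(−t/τ₂) = 0.13363.
C₂ = 1.33·[1 − (15.013·0.028152 − 26.631·0.13363)/(-11.617)] = 1.33·0.73007 = 0.97099 kg/m³.

0.971 kg/m³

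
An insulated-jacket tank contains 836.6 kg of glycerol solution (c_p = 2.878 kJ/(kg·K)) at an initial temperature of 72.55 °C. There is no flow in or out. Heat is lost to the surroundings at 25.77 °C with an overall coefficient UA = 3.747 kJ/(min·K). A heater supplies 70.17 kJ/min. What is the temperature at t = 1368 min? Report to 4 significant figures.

Heat balance on the well-mixed liquid: M c_p dT/dt = −UA(T − T_amb) + Q̇.
dT/dt = (T_ss − T)/τ with T_ss = T_amb + Q̇/UA = 25.77 + 70.17/3.747 = 44.4970 °C, τ = M c_p/UA = 836.6·2.878/3.747 = 642.577 min.
Solution: T(t) = T_ss + (T₀ − T_ss) e^(−t/τ).
T(1368) = 44.4970 + (28.0530)·0.118965 = 47.8343 °C.

47.83 °C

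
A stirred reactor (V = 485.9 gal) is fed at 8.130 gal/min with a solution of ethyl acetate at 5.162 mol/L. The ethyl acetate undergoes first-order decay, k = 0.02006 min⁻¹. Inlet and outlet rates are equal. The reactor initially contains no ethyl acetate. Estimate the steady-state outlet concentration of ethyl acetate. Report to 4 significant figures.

V dC/dt = Q(C_in − C) − k V C.
At steady state: 0 = Q C_in − (Q + kV) C_ss, so C_ss = Q C_in/(Q + kV).
C_ss = 8.130·5.162/(8.130 + 0.02006·485.9) = 41.9671/17.8772 = 2.34752 mol/L.

2.348 mol/L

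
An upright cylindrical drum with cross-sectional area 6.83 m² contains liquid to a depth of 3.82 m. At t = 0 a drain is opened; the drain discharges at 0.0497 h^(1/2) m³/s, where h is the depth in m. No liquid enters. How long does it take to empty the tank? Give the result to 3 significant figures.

A dh/dt = −Q_out = −0.0497 √h.
∫ h^(−1/2) dh = −(0.0497/A) ∫ dt, giving 2√h = 2√h₀ − (0.0497/A) t.
Set h = 0: 2√h₀ = (0.0497/A) t_empty ⇒ t_empty = 2A√h₀/0.0497.
t_empty = 2·6.83·√3.82/0.0497 = 13.660·1.9545/0.0497 = 537.19 s.

537 s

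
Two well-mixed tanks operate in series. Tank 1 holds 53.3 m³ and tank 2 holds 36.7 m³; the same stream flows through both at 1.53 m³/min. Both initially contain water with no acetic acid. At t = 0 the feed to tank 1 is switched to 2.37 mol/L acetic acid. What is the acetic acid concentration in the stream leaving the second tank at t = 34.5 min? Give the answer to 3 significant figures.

Time constants: τᵢ = Vᵢ/Q for each well-mixed tank.
τ₁ = 53.3/1.53 = 34.837 min; τ₂ = 36.7/1.53 = 23.987 min.
Tank 1: C₁ = C_in(1 − e^(−t/τ₁)). Tank 2 (τ₁ ≠ τ₂): C₂ = C_in[1 − (τ₁ e^(−t/τ₁) − τ₂ e^(−t/τ₂))/(τ₁ − τ₂)].
At t = 34.5: e^(−t/τ₁) = 0.37145, e^(−t/τ₂) = 0.23733.
C₂ = 2.37·[1 − (34.837·0.37145 − 23.987·0.23733)/(10.850)] = 2.37·0.33204 = 0.78693 mol/L.

0.787 mol/L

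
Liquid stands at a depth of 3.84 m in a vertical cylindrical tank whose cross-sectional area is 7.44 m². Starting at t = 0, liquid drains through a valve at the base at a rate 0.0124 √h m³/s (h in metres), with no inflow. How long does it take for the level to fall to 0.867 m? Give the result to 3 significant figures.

With no inflow, A dh/dt = −0.0124 √h.
∫ h^(−1/2) dh = −(0.0124/A) ∫ dt, giving 2√h = 2√h₀ − (0.0124/A) t.
t = 2A(√h₀ − √h)/0.0124 = 2·7.44·(√3.84 − √0.867)/0.0124
  = 14.880 × (1.9596 − 0.93113) / 0.0124 = 1234.2 s.

1230 s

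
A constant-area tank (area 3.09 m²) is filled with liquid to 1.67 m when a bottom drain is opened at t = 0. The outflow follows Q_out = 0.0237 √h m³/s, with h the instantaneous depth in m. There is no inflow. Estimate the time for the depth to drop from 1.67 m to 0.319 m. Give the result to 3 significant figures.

A dh/dt = −Q_out = −0.0237 √h.
∫ h^(−1/2) dh = −(0.0237/A) ∫ dt, giving 2√h = 2√h₀ − (0.0237/A) t.
t = 2A(√h₀ − √h)/0.0237 = 2·3.09·(√1.67 − √0.319)/0.0237
  = 6.1800 × (1.2923 − 0.56480) / 0.0237 = 189.70 s.

190 s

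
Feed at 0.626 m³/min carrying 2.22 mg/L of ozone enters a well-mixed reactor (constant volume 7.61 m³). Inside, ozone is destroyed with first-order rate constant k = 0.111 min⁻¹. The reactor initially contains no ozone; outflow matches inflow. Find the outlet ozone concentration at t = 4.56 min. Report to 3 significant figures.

0.553 mg/L

Species balance: V dC/dt = Q C_in − Q C − k V C.
This is linear with rate a = Q/V + k = 0.19326 min⁻¹.
C_ss = Q C_in/(Q + kV) = 0.94493 mg/L; C(t) = C_ss + (C₀ − C_ss) e^(−a t).
C(4.56) = 0.94493 + (-0.94493)·e^(−0.19326·4.56) = 0.94493 + (-0.94493)·0.41426 = 0.55349 mg/L.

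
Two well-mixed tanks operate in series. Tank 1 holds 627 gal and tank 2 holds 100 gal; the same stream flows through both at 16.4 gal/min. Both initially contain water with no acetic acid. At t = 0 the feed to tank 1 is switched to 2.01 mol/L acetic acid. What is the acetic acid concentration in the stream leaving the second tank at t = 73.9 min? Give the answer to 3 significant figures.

Time constants: τᵢ = Vᵢ/Q for each well-mixed tank.
τ₁ = 627/16.4 = 38.232 min; τ₂ = 100/16.4 = 6.0976 min.
Solving the cascade with C₁(0)=C₂(0)=0 gives C₂(t) = C_in[1 − (τ₁ e^(−t/τ₁) − τ₂ e^(−t/τ₂))/(τ₁ − τ₂)].
At t = 73.9: e^(−t/τ₁) = 0.14472, e^(−t/τ₂) = 5.4516e-06.
C₂ = 2.01·[1 − (38.232·0.14472 − 6.0976·5.4516e-06)/(32.134)] = 2.01·0.82782 = 1.6639 mol/L.

1.66 mol/L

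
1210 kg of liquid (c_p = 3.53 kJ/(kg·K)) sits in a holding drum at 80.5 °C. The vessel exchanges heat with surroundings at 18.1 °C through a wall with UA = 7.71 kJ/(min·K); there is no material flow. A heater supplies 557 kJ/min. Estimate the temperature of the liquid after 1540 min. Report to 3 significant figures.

89.7 °C

M c_p dT/dt = −UA(T − T_amb) + Q̇.
dT/dt = (T_ss − T)/τ with T_ss = T_amb + Q̇/UA = 18.1 + 557/7.71 = 90.344 °C, τ = M c_p/UA = 1210·3.53/7.71 = 553.99 min.
This is linear first-order; T(t) = T_ss + (T₀ − T_ss) e^(−t/τ).
T(1540) = 90.344 + (-9.8438)·0.062050 = 89.733 °C.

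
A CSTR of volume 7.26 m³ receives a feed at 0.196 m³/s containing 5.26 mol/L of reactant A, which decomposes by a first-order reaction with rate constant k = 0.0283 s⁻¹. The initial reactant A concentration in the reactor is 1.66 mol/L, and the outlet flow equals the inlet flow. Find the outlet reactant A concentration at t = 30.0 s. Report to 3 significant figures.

2.40 mol/L

Species balance: V dC/dt = Q C_in − Q C − k V C.
dC/dt = (Q/V) C_in − (Q/V + k) C; effective rate a = Q/V + k = 0.026997 + 0.0283 = 0.055297 s⁻¹.
C_ss = Q C_in/(Q + kV) = 2.5680 mol/L; C(t) = C_ss + (C₀ − C_ss) e^(−a t).
C(30.0) = 2.5680 + (-0.90804)·e^(−0.055297·30.0) = 2.5680 + (-0.90804)·0.19034 = 2.3952 mol/L.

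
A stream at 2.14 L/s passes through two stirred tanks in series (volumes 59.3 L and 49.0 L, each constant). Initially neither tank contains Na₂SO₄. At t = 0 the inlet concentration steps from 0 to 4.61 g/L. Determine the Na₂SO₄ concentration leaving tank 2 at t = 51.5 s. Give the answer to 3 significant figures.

2.79 g/L

Species balance on tank i: dCᵢ/dt = (Cᵢ₋₁ − Cᵢ)/τᵢ with τᵢ = Vᵢ/Q.
τ₁ = 59.3/2.14 = 27.710 s; τ₂ = 49.0/2.14 = 22.897 s.
Tank 1: C₁ = C_in(1 − e^(−t/τ₁)). Tank 2 (τ₁ ≠ τ₂): C₂ = C_in[1 − (τ₁ e^(−t/τ₁) − τ₂ e^(−t/τ₂))/(τ₁ − τ₂)].
At t = 51.5: e^(−t/τ₁) = 0.15590, e^(−t/τ₂) = 0.10549.
C₂ = 4.61·[1 − (27.710·0.15590 − 22.897·0.10549)/(4.8131)] = 4.61·0.60424 = 2.7856 g/L.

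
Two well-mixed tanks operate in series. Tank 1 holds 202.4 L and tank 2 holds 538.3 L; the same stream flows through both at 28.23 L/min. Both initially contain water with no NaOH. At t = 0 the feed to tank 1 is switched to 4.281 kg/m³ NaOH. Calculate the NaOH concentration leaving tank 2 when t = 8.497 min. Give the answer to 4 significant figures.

0.6758 kg/m³

Species balance on tank i: dCᵢ/dt = (Cᵢ₋₁ − Cᵢ)/τᵢ with τᵢ = Vᵢ/Q.
τ₁ = 202.4/28.23 = 7.16968 min; τ₂ = 538.3/28.23 = 19.0684 min.
Tank 1: C₁ = C_in(1 − e^(−t/τ₁)). Tank 2 (τ₁ ≠ τ₂): C₂ = C_in[1 − (τ₁ e^(−t/τ₁) − τ₂ e^(−t/τ₂))/(τ₁ − τ₂)].
At t = 8.497: e^(−t/τ₁) = 0.305706, e^(−t/τ₂) = 0.640435.
C₂ = 4.281·[1 − (7.16968·0.305706 − 19.0684·0.640435)/(-11.8987)] = 4.281·0.157870 = 0.675843 kg/m³.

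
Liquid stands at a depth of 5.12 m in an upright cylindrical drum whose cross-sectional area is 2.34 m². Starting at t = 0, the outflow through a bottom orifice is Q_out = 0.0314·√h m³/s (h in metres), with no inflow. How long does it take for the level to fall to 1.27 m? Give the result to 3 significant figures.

Accumulation of liquid (constant cross-section A): A dh/dt = −0.0314 √h.
∫ h^(−1/2) dh = −(0.0314/A) ∫ dt, giving 2√h = 2√h₀ − (0.0314/A) t.
t = 2A(√h₀ − √h)/0.0314 = 2·2.34·(√5.12 − √1.27)/0.0314
  = 4.6800 × (2.2627 − 1.1269) / 0.0314 = 169.28 s.

169 s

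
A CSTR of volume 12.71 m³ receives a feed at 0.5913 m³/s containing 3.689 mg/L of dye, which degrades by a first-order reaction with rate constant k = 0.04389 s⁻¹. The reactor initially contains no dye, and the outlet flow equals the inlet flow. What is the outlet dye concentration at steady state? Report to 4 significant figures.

Species balance: V dC/dt = Q C_in − Q C − k V C.
Steady state (dC/dt = 0): C_ss = Q C_in/(Q + kV) = C_in/(1 + kV/Q).
C_ss = 0.5913·3.689/(0.5913 + 0.04389·12.71) = 2.18131/1.14914 = 1.89820 mg/L.

1.898 mg/L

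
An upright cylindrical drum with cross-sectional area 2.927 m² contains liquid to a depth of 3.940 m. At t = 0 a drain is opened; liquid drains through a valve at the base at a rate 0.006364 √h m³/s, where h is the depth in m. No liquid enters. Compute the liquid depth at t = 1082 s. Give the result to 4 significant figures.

0.6540 m

Accumulation of liquid (constant cross-section A): A dh/dt = −0.006364 √h.
∫ h^(−1/2) dh = −(0.006364/A) ∫ dt, giving 2√h = 2√h₀ − (0.006364/A) t.
√h = √3.940 − 0.006364·1082/(2·2.927) = 1.98494 − 1.17626 = 0.808680.
h = 0.808680² = 0.653963 m.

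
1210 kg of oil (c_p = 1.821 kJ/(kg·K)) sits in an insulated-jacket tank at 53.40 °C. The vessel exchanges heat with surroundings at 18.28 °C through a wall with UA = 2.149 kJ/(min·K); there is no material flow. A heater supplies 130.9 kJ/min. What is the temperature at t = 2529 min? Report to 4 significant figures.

M c_p dT/dt = −UA(T − T_amb) + Q̇.
dT/dt = (T_ss − T)/τ with T_ss = T_amb + Q̇/UA = 18.28 + 130.9/2.149 = 79.1921 °C, τ = M c_p/UA = 1210·1.821/2.149 = 1025.32 min.
Solution: T(t) = T_ss + (T₀ − T_ss) e^(−t/τ).
T(2529) = 79.1921 + (-25.7921)·0.0848772 = 77.0029 °C.

77.00 °C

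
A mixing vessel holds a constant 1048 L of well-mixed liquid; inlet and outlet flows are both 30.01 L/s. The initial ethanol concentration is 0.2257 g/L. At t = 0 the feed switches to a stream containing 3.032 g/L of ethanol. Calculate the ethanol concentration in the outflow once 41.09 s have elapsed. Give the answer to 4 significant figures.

2.167 g/L

Species balance on the tank: V dC/dt = Q(C_in − C).
Rewrite as dC/dt + C/τ = C_in/τ, τ = V/Q = 34.9217 s.
C approaches C_in exponentially: C(t) = C_in + (C₀ − C_in) e^(−t/τ).
C(41.09) = 3.032 + (0.2257 − 3.032)·e^(−41.09/34.9217) = 3.032 + (-2.80630)·0.308315 = 2.16677 g/L.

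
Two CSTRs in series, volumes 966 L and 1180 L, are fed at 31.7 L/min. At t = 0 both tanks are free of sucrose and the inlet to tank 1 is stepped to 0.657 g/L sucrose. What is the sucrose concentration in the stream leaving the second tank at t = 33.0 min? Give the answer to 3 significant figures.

Species balance on tank i: dCᵢ/dt = (Cᵢ₋₁ − Cᵢ)/τᵢ with τᵢ = Vᵢ/Q.
τ₁ = 966/31.7 = 30.473 min; τ₂ = 1180/31.7 = 37.224 min.
Tank 1: C₁ = C_in(1 − e^(−t/τ₁)). Tank 2 (τ₁ ≠ τ₂): C₂ = C_in[1 − (τ₁ e^(−t/τ₁) − τ₂ e^(−t/τ₂))/(τ₁ − τ₂)].
At t = 33.0: e^(−t/τ₁) = 0.33861, e^(−t/τ₂) = 0.41209.
C₂ = 0.657·[1 − (30.473·0.33861 − 37.224·0.41209)/(-6.7508)] = 0.657·0.25623 = 0.16834 g/L.

0.168 g/L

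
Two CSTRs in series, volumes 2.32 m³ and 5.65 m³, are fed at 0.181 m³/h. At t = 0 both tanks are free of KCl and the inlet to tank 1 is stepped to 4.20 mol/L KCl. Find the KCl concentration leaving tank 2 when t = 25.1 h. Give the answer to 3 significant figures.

1.42 mol/L

Each tank obeys Vᵢ dCᵢ/dt = Q(Cᵢ₋₁ − Cᵢ), so τᵢ = Vᵢ/Q.
τ₁ = 2.32/0.181 = 12.818 h; τ₂ = 5.65/0.181 = 31.215 h.
Tank 1: C₁ = C_in(1 − e^(−t/τ₁)). Tank 2 (τ₁ ≠ τ₂): C₂ = C_in[1 − (τ₁ e^(−t/τ₁) − τ₂ e^(−t/τ₂))/(τ₁ − τ₂)].
At t = 25.1: e^(−t/τ₁) = 0.14111, e^(−t/τ₂) = 0.44750.
C₂ = 4.20·[1 − (12.818·0.14111 − 31.215·0.44750)/(-18.398)] = 4.20·0.33904 = 1.4240 mol/L.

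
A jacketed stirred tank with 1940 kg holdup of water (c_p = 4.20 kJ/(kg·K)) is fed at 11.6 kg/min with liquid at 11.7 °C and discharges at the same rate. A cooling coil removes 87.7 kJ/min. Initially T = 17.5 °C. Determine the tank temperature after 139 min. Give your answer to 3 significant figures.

13.2 °C

M c_p dT/dt = ṁ c_p (T_in − T) − Q̇.
τ = M/ṁ = 167.24 min; T_ss = T_in − Q̇/(ṁ c_p) = 11.7 − 87.7/(11.6·4.20) = 9.8999 °C.
Solution: T(t) = T_ss + (T₀ − T_ss) e^(−t/τ).
T(139) = 9.8999 + (7.6001)·e^(−139/167.24) = 9.8999 + (7.6001)·0.43556 = 13.210 °C.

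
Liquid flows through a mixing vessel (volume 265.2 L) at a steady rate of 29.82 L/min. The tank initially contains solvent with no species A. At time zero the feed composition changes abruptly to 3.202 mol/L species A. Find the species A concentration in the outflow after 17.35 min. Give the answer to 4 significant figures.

2.747 mol/L

Species balance on the tank: V dC/dt = Q(C_in − C).
Time constant τ = V/Q = 265.2/29.82 = 8.89336 min.
Solution: C(t) = C_in + (C₀ − C_in) e^(−t/τ).
C(17.35) = 3.202 + (0 − 3.202)·e^(−17.35/8.89336) = 3.202 + (-3.20200)·0.142147 = 2.74685 mol/L.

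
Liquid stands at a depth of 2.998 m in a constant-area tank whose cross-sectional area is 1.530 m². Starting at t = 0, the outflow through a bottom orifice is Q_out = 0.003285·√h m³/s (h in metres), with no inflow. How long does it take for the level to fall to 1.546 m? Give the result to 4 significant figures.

454.7 s

A dh/dt = −Q_out = −0.003285 √h.
Separate and integrate: 2(√h − √h₀) = −(0.003285/A) t.
t = 2A(√h₀ − √h)/0.003285 = 2·1.530·(√2.998 − √1.546)/0.003285
  = 3.06000 × (1.73147 − 1.24338) / 0.003285 = 454.660 s.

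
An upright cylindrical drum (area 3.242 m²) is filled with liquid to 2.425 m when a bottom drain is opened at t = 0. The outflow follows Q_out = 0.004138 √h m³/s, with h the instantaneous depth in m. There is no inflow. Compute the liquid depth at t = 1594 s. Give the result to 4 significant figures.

A dh/dt = −Q_out = −0.004138 √h.
Separate and integrate: 2(√h − √h₀) = −(0.004138/A) t.
√h = √2.425 − 0.004138·1594/(2·3.242) = 1.55724 − 1.01727 = 0.539972.
h = 0.539972² = 0.291570 m.

0.2916 m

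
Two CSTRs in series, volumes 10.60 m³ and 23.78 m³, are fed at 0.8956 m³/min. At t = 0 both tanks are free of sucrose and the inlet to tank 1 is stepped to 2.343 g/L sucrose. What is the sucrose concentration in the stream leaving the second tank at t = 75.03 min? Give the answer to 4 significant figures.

2.096 g/L

Each tank obeys Vᵢ dCᵢ/dt = Q(Cᵢ₋₁ − Cᵢ), so τᵢ = Vᵢ/Q.
τ₁ = 10.60/0.8956 = 11.8356 min; τ₂ = 23.78/0.8956 = 26.5520 min.
Solving the cascade with C₁(0)=C₂(0)=0 gives C₂(t) = C_in[1 − (τ₁ e^(−t/τ₁) − τ₂ e^(−t/τ₂))/(τ₁ − τ₂)].
At t = 75.03: e^(−t/τ₁) = 0.00176549, e^(−t/τ₂) = 0.0592629.
C₂ = 2.343·[1 − (11.8356·0.00176549 − 26.5520·0.0592629)/(-14.7164)] = 2.343·0.894495 = 2.09580 g/L.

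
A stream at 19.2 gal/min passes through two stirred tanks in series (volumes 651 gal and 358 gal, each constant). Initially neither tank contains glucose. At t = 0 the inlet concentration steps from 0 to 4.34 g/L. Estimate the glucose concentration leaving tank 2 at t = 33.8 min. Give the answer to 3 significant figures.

1.65 g/L

Species balance on tank i: dCᵢ/dt = (Cᵢ₋₁ − Cᵢ)/τᵢ with τᵢ = Vᵢ/Q.
τ₁ = 651/19.2 = 33.906 min; τ₂ = 358/19.2 = 18.646 min.
Tank 1: C₁ = C_in(1 − e^(−t/τ₁)). Tank 2 (τ₁ ≠ τ₂): C₂ = C_in[1 − (τ₁ e^(−t/τ₁) − τ₂ e^(−t/τ₂))/(τ₁ − τ₂)].
At t = 33.8: e^(−t/τ₁) = 0.36903, e^(−t/τ₂) = 0.16321.
C₂ = 4.34·[1 − (33.906·0.36903 − 18.646·0.16321)/(15.260)] = 4.34·0.37948 = 1.6469 g/L.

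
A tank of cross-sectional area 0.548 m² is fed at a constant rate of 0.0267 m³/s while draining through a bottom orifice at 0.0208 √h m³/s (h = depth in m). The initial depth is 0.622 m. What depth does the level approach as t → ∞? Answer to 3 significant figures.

1.65 m

Level balance: A dh/dt = 0.0267 − 0.0208 √h. Setting dh/dt = 0:
Q_in = 0.0208 √h_ss ⇒ √h_ss = 0.0267/0.0208 = 1.2837.
h_ss = 1.2837² = 1.6478 m. (Since h₀ = 0.622 m < h_ss, the level will rise toward this value.)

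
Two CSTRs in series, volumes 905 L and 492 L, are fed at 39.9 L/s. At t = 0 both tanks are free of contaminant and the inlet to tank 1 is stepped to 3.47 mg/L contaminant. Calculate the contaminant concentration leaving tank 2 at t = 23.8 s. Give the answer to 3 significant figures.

Each tank obeys Vᵢ dCᵢ/dt = Q(Cᵢ₋₁ − Cᵢ), so τᵢ = Vᵢ/Q.
τ₁ = 905/39.9 = 22.682 s; τ₂ = 492/39.9 = 12.331 s.
Solving the cascade with C₁(0)=C₂(0)=0 gives C₂(t) = C_in[1 − (τ₁ e^(−t/τ₁) − τ₂ e^(−t/τ₂))/(τ₁ − τ₂)].
At t = 23.8: e^(−t/τ₁) = 0.35018, e^(−t/τ₂) = 0.14513.
C₂ = 3.47·[1 − (22.682·0.35018 − 12.331·0.14513)/(10.351)] = 3.47·0.40554 = 1.4072 mg/L.

1.41 mg/L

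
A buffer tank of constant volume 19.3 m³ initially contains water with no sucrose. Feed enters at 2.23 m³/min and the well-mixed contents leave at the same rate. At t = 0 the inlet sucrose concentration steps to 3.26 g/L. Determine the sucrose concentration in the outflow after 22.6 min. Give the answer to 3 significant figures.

3.02 g/L

Mass balance on the solute (V constant): V dC/dt = Q(C_in − C).
Time constant τ = V/Q = 19.3/2.23 = 8.6547 min.
C approaches C_in exponentially: C(t) = C_in + (C₀ − C_in) e^(−t/τ).
C(22.6) = 3.26 + (0 − 3.26)·e^(−22.6/8.6547) = 3.26 + (-3.2600)·0.073439 = 3.0206 g/L.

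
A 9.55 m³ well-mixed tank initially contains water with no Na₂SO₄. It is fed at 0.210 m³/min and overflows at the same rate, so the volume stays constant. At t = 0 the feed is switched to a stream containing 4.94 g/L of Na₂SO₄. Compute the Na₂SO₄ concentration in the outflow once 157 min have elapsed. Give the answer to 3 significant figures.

Accumulation = in − out for the solute gives V dC/dt = Q(C_in − C).
Time constant τ = V/Q = 9.55/0.210 = 45.476 min.
This is linear first-order; C(t) = C_in + (C₀ − C_in) e^(−t/τ).
C(157) = 4.94 + (0 − 4.94)·e^(−157/45.476) = 4.94 + (-4.9400)·0.031671 = 4.7835 g/L.

4.78 g/L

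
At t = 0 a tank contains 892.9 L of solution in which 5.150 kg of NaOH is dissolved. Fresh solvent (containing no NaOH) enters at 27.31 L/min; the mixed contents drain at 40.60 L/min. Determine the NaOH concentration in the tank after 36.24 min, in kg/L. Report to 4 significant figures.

Total volume: dV/dt = Q_in − Q_out = -13.2900 L/min, so V(t) = 892.9 − 13.2900 t and V(36.24) = 411.270 L.
Species balance (pure solvent in): dm/dt = −Q_out · m/V(t).
Separate: dm/m = −Q_out dt/V(t) ⇒ ln(m/m₀) = −(Q_out/(Q_in−Q_out)) ln(V/V₀).
m = m₀ (V₀/V)^(Q_out/(Q_in−Q_out)) = 5.150 × (892.9/411.270)^(-3.05493) = 0.482268 kg.
C = m/V = 0.482268/411.270 = 0.00117263 kg/L.

0.001173 kg/L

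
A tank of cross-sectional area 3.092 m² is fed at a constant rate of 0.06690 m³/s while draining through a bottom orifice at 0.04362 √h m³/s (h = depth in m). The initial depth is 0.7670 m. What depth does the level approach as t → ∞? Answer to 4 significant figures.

2.352 m

A dh/dt = Q_in − 0.04362 √h. Steady state requires inflow = outflow:
Q_in = 0.04362 √h_ss ⇒ √h_ss = 0.06690/0.04362 = 1.53370.
h_ss = 1.53370² = 2.35224 m. (Since h₀ = 0.7670 m < h_ss, the level will rise toward this value.)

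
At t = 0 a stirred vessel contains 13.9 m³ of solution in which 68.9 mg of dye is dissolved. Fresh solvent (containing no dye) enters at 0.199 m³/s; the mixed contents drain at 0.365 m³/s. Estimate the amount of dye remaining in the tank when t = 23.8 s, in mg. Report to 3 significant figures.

33.0 mg

Total volume: dV/dt = Q_in − Q_out = -0.16600 m³/s, so V(t) = 13.9 − 0.16600 t and V(23.8) = 9.9492 m³.
Solute balance: dm/dt = 0 − Q_out C = −Q_out m/V(t).
dm/m = −Q_out dt/(V₀ − 0.16600 t); integrating gives ln(m/m₀) = −(Q_out/(Q_in−Q_out)) ln(V/V₀).
m = m₀ (V₀/V)^(Q_out/(Q_in−Q_out)) = 68.9 × (13.9/9.9492)^(-2.1988) = 33.029 mg.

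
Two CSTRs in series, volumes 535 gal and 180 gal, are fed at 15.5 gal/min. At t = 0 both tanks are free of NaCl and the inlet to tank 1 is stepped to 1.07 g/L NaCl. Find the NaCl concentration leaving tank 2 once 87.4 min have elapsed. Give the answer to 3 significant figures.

Each tank obeys Vᵢ dCᵢ/dt = Q(Cᵢ₋₁ − Cᵢ), so τᵢ = Vᵢ/Q.
τ₁ = 535/15.5 = 34.516 min; τ₂ = 180/15.5 = 11.613 min.
Tank 1: C₁ = C_in(1 − e^(−t/τ₁)). Tank 2 (τ₁ ≠ τ₂): C₂ = C_in[1 − (τ₁ e^(−t/τ₁) − τ₂ e^(−t/τ₂))/(τ₁ − τ₂)].
At t = 87.4: e^(−t/τ₁) = 0.079488, e^(−t/τ₂) = 0.00053883.
C₂ = 1.07·[1 − (34.516·0.079488 − 11.613·0.00053883)/(22.903)] = 1.07·0.88048 = 0.94212 g/L.

0.942 g/L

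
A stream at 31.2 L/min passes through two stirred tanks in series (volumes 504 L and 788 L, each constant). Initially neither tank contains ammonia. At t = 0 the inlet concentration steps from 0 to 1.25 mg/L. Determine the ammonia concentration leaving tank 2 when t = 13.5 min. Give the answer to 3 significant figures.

0.180 mg/L

Time constants: τᵢ = Vᵢ/Q for each well-mixed tank.
τ₁ = 504/31.2 = 16.154 min; τ₂ = 788/31.2 = 25.256 min.
Tank 1: C₁ = C_in(1 − e^(−t/τ₁)). Tank 2 (τ₁ ≠ τ₂): C₂ = C_in[1 − (τ₁ e^(−t/τ₁) − τ₂ e^(−t/τ₂))/(τ₁ − τ₂)].
At t = 13.5: e^(−t/τ₁) = 0.43356, e^(−t/τ₂) = 0.58595.
C₂ = 1.25·[1 − (16.154·0.43356 − 25.256·0.58595)/(-9.1026)] = 1.25·0.14361 = 0.17952 mg/L.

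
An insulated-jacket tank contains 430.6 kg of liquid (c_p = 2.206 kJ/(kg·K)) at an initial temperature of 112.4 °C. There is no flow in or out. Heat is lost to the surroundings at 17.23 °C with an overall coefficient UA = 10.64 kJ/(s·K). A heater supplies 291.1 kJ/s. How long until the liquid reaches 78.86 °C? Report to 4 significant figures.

M c_p dT/dt = −UA(T − T_amb) + Q̇.
τ = M c_p/UA = 89.2767 s; T_ss = T_amb + Q̇/UA = 17.23 + 291.1/10.64 = 44.5890 °C.
T(t) = T_ss + (T₀ − T_ss)e^(−t/τ); set T = 78.86:
t = −τ ln[(T − T_ss)/(T₀ − T_ss)] = −89.2767 · ln(0.505390) = 60.9246 s.

60.92 s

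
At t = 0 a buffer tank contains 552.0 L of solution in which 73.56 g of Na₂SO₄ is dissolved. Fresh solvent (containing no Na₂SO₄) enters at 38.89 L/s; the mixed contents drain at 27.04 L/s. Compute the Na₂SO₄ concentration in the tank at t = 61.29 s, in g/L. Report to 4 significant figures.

Let m(t) be the amount of Na₂SO₄. Volume: V(t) = V₀ + (Q_in − Q_out) t = 552.0 + 11.8500 t; V(61.29) = 1278.29 L.
Species balance (pure solvent in): dm/dt = −Q_out · m/V(t).
Separate: dm/m = −Q_out dt/V(t) ⇒ ln(m/m₀) = −(Q_out/(Q_in−Q_out)) ln(V/V₀).
m = m₀ (V₀/V)^(Q_out/(Q_in−Q_out)) = 73.56 × (552.0/1278.29)^(2.28186) = 10.8261 g.
C = m/V = 10.8261/1278.29 = 0.00846926 g/L.

0.008469 g/L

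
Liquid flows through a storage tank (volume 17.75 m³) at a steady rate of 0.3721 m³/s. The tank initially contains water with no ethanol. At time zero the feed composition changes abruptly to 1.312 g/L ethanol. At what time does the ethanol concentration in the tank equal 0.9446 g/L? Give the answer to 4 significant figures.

60.72 s

Species balance: V dC/dt = Q(C_in − C) ⇒ τ = V/Q = 47.7022 s.
C(t) = C_in + (C₀ − C_in) e^(−t/τ). Set C = 0.9446 and solve for t:
e^(−t/τ) = (C − C_in)/(C₀ − C_in) = (0.9446 − 1.312)/(0 − 1.312) = 0.280030
t = −τ ln(…) = 47.7022 × 1.27286 = 60.7181 s.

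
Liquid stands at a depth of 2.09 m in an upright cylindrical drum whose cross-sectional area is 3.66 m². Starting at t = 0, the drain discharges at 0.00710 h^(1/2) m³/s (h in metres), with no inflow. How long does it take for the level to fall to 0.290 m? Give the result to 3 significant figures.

935 s

Mass balance (ρ constant): A dh/dt = −0.00710 √h.
This is separable: 2 d(√h)/dt = −0.00710/A, so √h = √h₀ − (0.00710/(2A)) t.
t = 2A(√h₀ − √h)/0.00710 = 2·3.66·(√2.09 − √0.290)/0.00710
  = 7.3200 × (1.4457 − 0.53852) / 0.00710 = 935.28 s.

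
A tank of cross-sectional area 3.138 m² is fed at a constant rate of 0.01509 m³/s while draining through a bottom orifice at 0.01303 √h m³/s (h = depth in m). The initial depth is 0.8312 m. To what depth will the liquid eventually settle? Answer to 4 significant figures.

1.341 m

A dh/dt = Q_in − 0.01303 √h. Steady state requires inflow = outflow:
Q_in = 0.01303 √h_ss ⇒ √h_ss = 0.01509/0.01303 = 1.15810.
h_ss = 1.15810² = 1.34119 m. (Since h₀ = 0.8312 m < h_ss, the level will rise toward this value.)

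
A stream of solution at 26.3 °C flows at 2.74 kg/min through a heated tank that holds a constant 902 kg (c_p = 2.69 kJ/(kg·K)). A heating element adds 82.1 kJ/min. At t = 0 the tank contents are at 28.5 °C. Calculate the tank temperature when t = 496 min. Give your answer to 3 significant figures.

35.5 °C

Unsteady energy balance on the tank contents: M c_p dT/dt = ṁ c_p (T_in − T) + 82.1.
Rearrange: dT/dt = (T_ss − T)/τ with τ = M/ṁ = 329.20 min and T_ss = T_in + Q̇/(ṁ c_p) = 37.439 °C.
This is linear first-order; T(t) = T_ss + (T₀ − T_ss) e^(−t/τ).
T(496) = 37.439 + (-8.9388)·e^(−496/329.20) = 37.439 + (-8.9388)·0.22164 = 35.458 °C.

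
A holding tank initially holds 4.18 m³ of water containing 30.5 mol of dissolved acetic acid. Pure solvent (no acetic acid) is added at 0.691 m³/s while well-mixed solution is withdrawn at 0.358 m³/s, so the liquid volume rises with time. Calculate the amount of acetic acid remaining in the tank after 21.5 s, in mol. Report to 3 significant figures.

10.4 mol

Total volume: dV/dt = Q_in − Q_out = 0.33300 m³/s, so V(t) = 4.18 + 0.33300 t and V(21.5) = 11.339 m³.
Solute balance: dm/dt = 0 − Q_out C = −Q_out m/V(t).
Separate: dm/m = −Q_out dt/V(t) ⇒ ln(m/m₀) = −(Q_out/(Q_in−Q_out)) ln(V/V₀).
m = m₀ (V₀/V)^(Q_out/(Q_in−Q_out)) = 30.5 × (4.18/11.339)^(1.0751) = 10.431 mol.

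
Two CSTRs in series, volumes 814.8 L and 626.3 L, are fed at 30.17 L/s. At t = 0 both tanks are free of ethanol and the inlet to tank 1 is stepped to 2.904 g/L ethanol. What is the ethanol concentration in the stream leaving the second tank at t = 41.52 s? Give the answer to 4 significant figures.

Each tank obeys Vᵢ dCᵢ/dt = Q(Cᵢ₋₁ − Cᵢ), so τᵢ = Vᵢ/Q.
τ₁ = 814.8/30.17 = 27.0070 s; τ₂ = 626.3/30.17 = 20.7590 s.
Solving the cascade with C₁(0)=C₂(0)=0 gives C₂(t) = C_in[1 − (τ₁ e^(−t/τ₁) − τ₂ e^(−t/τ₂))/(τ₁ − τ₂)].
At t = 41.52: e^(−t/τ₁) = 0.214943, e^(−t/τ₂) = 0.135323.
C₂ = 2.904·[1 − (27.0070·0.214943 − 20.7590·0.135323)/(6.24793)] = 2.904·0.520514 = 1.51157 g/L.

1.512 g/L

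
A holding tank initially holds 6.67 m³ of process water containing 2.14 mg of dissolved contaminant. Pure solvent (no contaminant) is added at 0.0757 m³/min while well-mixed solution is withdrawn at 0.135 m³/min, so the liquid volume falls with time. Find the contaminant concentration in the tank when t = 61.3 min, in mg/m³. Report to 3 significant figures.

Total volume: dV/dt = Q_in − Q_out = -0.059300 m³/min, so V(t) = 6.67 − 0.059300 t and V(61.3) = 3.0349 m³.
Solute balance: dm/dt = 0 − Q_out C = −Q_out m/V(t).
dm/m = −Q_out dt/(V₀ − 0.059300 t); integrating gives ln(m/m₀) = −(Q_out/(Q_in−Q_out)) ln(V/V₀).
m = m₀ (V₀/V)^(Q_out/(Q_in−Q_out)) = 2.14 × (6.67/3.0349)^(-2.2766) = 0.35635 mg.
C = m/V = 0.35635/3.0349 = 0.11742 mg/m³.

0.117 mg/m³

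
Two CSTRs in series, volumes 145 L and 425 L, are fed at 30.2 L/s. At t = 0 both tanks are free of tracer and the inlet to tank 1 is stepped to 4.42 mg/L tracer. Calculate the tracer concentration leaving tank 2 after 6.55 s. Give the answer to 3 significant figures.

0.793 mg/L

Each tank obeys Vᵢ dCᵢ/dt = Q(Cᵢ₋₁ − Cᵢ), so τᵢ = Vᵢ/Q.
τ₁ = 145/30.2 = 4.8013 s; τ₂ = 425/30.2 = 14.073 s.
Solving the cascade with C₁(0)=C₂(0)=0 gives C₂(t) = C_in[1 − (τ₁ e^(−t/τ₁) − τ₂ e^(−t/τ₂))/(τ₁ − τ₂)].
At t = 6.55: e^(−t/τ₁) = 0.25558, e^(−t/τ₂) = 0.62786.
C₂ = 4.42·[1 − (4.8013·0.25558 − 14.073·0.62786)/(-9.2715)] = 4.42·0.17935 = 0.79273 mg/L.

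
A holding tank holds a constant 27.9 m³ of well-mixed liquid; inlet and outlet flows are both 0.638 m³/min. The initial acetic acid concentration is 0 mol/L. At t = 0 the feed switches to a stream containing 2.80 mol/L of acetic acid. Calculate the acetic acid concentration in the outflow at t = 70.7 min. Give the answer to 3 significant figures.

Transient balance on the dissolved component: V dC/dt = Q(C_in − C).
So dC/dt = (C_in − C)/τ with τ = V/Q = 27.9/0.638 = 43.730 min.
This is linear first-order; C(t) = C_in + (C₀ − C_in) e^(−t/τ).
C(70.7) = 2.80 + (0 − 2.80)·e^(−70.7/43.730) = 2.80 + (-2.8000)·0.19855 = 2.2441 mol/L.

2.24 mol/L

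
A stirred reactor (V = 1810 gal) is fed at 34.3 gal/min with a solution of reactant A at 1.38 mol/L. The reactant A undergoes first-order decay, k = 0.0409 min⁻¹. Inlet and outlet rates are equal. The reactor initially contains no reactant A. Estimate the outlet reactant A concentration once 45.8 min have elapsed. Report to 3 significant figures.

Species balance: V dC/dt = Q C_in − Q C − k V C.
This is linear with rate a = Q/V + k = 0.059850 min⁻¹.
C_ss = Q C_in/(Q + kV) = 0.43695 mol/L; C(t) = C_ss + (C₀ − C_ss) e^(−a t).
C(45.8) = 0.43695 + (-0.43695)·e^(−0.059850·45.8) = 0.43695 + (-0.43695)·0.064497 = 0.40877 mol/L.

0.409 mol/L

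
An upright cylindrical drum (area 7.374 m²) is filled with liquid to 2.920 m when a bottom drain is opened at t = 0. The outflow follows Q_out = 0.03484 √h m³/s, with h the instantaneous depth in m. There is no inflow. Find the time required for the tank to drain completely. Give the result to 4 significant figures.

723.3 s

With no inflow, A dh/dt = −0.03484 √h.
∫ h^(−1/2) dh = −(0.03484/A) ∫ dt, giving 2√h = 2√h₀ − (0.03484/A) t.
Tank is empty when √h = 0: t_empty = 2A√h₀/0.03484.
t_empty = 2·7.374·√2.920/0.03484 = 14.7480·1.70880/0.03484 = 723.347 s.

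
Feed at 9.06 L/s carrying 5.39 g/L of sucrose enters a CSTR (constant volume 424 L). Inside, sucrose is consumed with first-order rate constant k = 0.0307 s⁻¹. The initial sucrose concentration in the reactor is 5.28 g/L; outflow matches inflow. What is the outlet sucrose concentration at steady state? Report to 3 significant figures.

Accumulation = in − out − consumed: V dC/dt = Q C_in − Q C − k V C.
Steady state (dC/dt = 0): C_ss = Q C_in/(Q + kV) = C_in/(1 + kV/Q).
C_ss = 9.06·5.39/(9.06 + 0.0307·424) = 48.833/22.077 = 2.2120 g/L.

2.21 g/L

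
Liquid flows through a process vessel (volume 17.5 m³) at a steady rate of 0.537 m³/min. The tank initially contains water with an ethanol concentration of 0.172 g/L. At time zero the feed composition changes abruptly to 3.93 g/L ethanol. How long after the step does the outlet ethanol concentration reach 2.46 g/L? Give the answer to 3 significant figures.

Unsteady species balance (constant V, well mixed): V dC/dt = Q(C_in − C), so τ = V/Q = 32.588 min.
C(t) = C_in + (C₀ − C_in) e^(−t/τ). Set C = 2.46 and solve for t:
e^(−t/τ) = (C − C_in)/(C₀ − C_in) = (2.46 − 3.93)/(0.172 − 3.93) = 0.39117
t = −τ ln(…) = 32.588 × 0.93862 = 30.588 min.

30.6 min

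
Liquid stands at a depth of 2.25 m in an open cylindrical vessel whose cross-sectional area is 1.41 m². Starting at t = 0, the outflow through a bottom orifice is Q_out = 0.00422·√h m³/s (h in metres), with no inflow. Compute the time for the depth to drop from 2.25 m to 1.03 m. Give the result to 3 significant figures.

324 s

With no inflow, A dh/dt = −0.00422 √h.
This is separable: 2 d(√h)/dt = −0.00422/A, so √h = √h₀ − (0.00422/(2A)) t.
t = 2A(√h₀ − √h)/0.00422 = 2·1.41·(√2.25 − √1.03)/0.00422
  = 2.8200 × (1.5000 − 1.0149) / 0.00422 = 324.17 s.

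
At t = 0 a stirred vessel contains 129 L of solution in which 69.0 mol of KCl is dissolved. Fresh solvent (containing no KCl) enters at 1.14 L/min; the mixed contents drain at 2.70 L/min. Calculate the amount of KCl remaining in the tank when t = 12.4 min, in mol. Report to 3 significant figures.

Total volume: dV/dt = Q_in − Q_out = -1.5600 L/min, so V(t) = 129 − 1.5600 t and V(12.4) = 109.66 L.
Solute balance: dm/dt = 0 − Q_out C = −Q_out m/V(t).
Separate: dm/m = −Q_out dt/V(t) ⇒ ln(m/m₀) = −(Q_out/(Q_in−Q_out)) ln(V/V₀).
m = m₀ (V₀/V)^(Q_out/(Q_in−Q_out)) = 69.0 × (129/109.66)^(-1.7308) = 52.087 mol.

52.1 mol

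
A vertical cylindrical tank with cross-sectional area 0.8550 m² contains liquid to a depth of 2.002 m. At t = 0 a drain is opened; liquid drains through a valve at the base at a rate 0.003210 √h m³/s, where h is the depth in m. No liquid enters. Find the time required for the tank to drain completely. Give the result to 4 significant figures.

A dh/dt = −Q_out = −0.003210 √h.
Separate and integrate: 2(√h − √h₀) = −(0.003210/A) t.
Set h = 0: 2√h₀ = (0.003210/A) t_empty ⇒ t_empty = 2A√h₀/0.003210.
t_empty = 2·0.8550·√2.002/0.003210 = 1.71000·1.41492/0.003210 = 753.743 s.

753.7 s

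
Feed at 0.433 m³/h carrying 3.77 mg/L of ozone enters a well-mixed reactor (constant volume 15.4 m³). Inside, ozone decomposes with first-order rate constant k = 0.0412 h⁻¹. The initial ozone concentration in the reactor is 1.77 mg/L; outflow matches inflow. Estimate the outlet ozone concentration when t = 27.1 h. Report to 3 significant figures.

1.57 mg/L

V dC/dt = Q(C_in − C) − k V C.
dC/dt = (Q/V) C_in − (Q/V + k) C; effective rate a = Q/V + k = 0.028117 + 0.0412 = 0.069317 h⁻¹.
C_ss = Q C_in/(Q + kV) = 1.5292 mg/L; C(t) = C_ss + (C₀ − C_ss) e^(−a t).
C(27.1) = 1.5292 + (0.24078)·e^(−0.069317·27.1) = 1.5292 + (0.24078)·0.15282 = 1.5660 mg/L.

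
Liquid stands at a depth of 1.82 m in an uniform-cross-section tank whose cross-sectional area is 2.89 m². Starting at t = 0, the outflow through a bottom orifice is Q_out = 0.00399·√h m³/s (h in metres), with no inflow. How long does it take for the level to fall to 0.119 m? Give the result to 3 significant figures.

1450 s

With no inflow, A dh/dt = −0.00399 √h.
Separate and integrate: 2(√h − √h₀) = −(0.00399/A) t.
t = 2A(√h₀ − √h)/0.00399 = 2·2.89·(√1.82 − √0.119)/0.00399
  = 5.7800 × (1.3491 − 0.34496) / 0.00399 = 1454.6 s.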